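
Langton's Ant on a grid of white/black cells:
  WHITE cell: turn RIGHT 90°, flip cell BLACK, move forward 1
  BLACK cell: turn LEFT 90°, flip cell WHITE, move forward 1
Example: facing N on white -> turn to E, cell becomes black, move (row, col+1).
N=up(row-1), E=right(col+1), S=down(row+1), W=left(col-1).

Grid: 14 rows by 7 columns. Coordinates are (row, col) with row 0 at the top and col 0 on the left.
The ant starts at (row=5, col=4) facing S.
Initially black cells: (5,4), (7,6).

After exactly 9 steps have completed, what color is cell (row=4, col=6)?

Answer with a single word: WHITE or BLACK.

Answer: BLACK

Derivation:
Step 1: on BLACK (5,4): turn L to E, flip to white, move to (5,5). |black|=1
Step 2: on WHITE (5,5): turn R to S, flip to black, move to (6,5). |black|=2
Step 3: on WHITE (6,5): turn R to W, flip to black, move to (6,4). |black|=3
Step 4: on WHITE (6,4): turn R to N, flip to black, move to (5,4). |black|=4
Step 5: on WHITE (5,4): turn R to E, flip to black, move to (5,5). |black|=5
Step 6: on BLACK (5,5): turn L to N, flip to white, move to (4,5). |black|=4
Step 7: on WHITE (4,5): turn R to E, flip to black, move to (4,6). |black|=5
Step 8: on WHITE (4,6): turn R to S, flip to black, move to (5,6). |black|=6
Step 9: on WHITE (5,6): turn R to W, flip to black, move to (5,5). |black|=7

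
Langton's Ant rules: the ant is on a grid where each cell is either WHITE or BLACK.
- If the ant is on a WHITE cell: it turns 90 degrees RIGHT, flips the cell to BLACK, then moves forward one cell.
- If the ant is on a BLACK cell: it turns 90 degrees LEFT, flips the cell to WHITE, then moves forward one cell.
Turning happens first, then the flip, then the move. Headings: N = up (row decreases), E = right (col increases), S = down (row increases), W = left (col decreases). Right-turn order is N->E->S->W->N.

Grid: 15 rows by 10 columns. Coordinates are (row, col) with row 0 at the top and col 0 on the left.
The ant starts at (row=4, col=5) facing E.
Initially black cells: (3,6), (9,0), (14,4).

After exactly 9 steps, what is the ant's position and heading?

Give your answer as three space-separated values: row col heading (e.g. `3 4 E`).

Step 1: on WHITE (4,5): turn R to S, flip to black, move to (5,5). |black|=4
Step 2: on WHITE (5,5): turn R to W, flip to black, move to (5,4). |black|=5
Step 3: on WHITE (5,4): turn R to N, flip to black, move to (4,4). |black|=6
Step 4: on WHITE (4,4): turn R to E, flip to black, move to (4,5). |black|=7
Step 5: on BLACK (4,5): turn L to N, flip to white, move to (3,5). |black|=6
Step 6: on WHITE (3,5): turn R to E, flip to black, move to (3,6). |black|=7
Step 7: on BLACK (3,6): turn L to N, flip to white, move to (2,6). |black|=6
Step 8: on WHITE (2,6): turn R to E, flip to black, move to (2,7). |black|=7
Step 9: on WHITE (2,7): turn R to S, flip to black, move to (3,7). |black|=8

Answer: 3 7 S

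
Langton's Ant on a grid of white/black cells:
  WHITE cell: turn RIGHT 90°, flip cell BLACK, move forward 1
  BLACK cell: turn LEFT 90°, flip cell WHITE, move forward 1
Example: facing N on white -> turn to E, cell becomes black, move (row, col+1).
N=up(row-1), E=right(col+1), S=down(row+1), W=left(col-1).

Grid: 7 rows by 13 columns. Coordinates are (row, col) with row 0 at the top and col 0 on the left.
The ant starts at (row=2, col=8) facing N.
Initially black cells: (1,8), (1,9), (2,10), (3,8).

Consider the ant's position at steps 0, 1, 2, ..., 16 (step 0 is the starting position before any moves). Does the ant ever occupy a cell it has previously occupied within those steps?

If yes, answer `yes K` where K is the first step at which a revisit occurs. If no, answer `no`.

Step 1: on WHITE (2,8): turn R to E, flip to black, move to (2,9). |black|=5 — new cell
Step 2: on WHITE (2,9): turn R to S, flip to black, move to (3,9). |black|=6 — new cell
Step 3: on WHITE (3,9): turn R to W, flip to black, move to (3,8). |black|=7 — new cell
Step 4: on BLACK (3,8): turn L to S, flip to white, move to (4,8). |black|=6 — new cell
Step 5: on WHITE (4,8): turn R to W, flip to black, move to (4,7). |black|=7 — new cell
Step 6: on WHITE (4,7): turn R to N, flip to black, move to (3,7). |black|=8 — new cell
Step 7: on WHITE (3,7): turn R to E, flip to black, move to (3,8). |black|=9 — REVISIT

Answer: yes 7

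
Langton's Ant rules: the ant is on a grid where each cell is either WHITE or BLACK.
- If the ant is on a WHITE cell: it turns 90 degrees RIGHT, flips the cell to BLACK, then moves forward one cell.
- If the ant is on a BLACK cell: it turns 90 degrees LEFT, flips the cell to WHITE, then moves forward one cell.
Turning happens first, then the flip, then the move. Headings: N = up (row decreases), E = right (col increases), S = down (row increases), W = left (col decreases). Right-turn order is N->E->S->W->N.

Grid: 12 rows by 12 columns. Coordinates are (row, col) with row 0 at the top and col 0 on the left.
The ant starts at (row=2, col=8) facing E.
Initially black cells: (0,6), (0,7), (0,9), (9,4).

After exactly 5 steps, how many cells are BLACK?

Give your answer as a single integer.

Answer: 7

Derivation:
Step 1: on WHITE (2,8): turn R to S, flip to black, move to (3,8). |black|=5
Step 2: on WHITE (3,8): turn R to W, flip to black, move to (3,7). |black|=6
Step 3: on WHITE (3,7): turn R to N, flip to black, move to (2,7). |black|=7
Step 4: on WHITE (2,7): turn R to E, flip to black, move to (2,8). |black|=8
Step 5: on BLACK (2,8): turn L to N, flip to white, move to (1,8). |black|=7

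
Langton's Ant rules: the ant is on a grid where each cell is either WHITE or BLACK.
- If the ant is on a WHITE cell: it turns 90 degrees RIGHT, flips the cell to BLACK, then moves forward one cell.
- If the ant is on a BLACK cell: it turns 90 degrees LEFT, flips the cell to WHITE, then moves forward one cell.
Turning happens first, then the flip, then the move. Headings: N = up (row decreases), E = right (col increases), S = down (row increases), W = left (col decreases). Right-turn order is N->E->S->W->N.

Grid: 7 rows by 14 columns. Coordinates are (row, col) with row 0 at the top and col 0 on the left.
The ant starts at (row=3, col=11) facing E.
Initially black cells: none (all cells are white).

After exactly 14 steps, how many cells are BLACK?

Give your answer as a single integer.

Answer: 10

Derivation:
Step 1: on WHITE (3,11): turn R to S, flip to black, move to (4,11). |black|=1
Step 2: on WHITE (4,11): turn R to W, flip to black, move to (4,10). |black|=2
Step 3: on WHITE (4,10): turn R to N, flip to black, move to (3,10). |black|=3
Step 4: on WHITE (3,10): turn R to E, flip to black, move to (3,11). |black|=4
Step 5: on BLACK (3,11): turn L to N, flip to white, move to (2,11). |black|=3
Step 6: on WHITE (2,11): turn R to E, flip to black, move to (2,12). |black|=4
Step 7: on WHITE (2,12): turn R to S, flip to black, move to (3,12). |black|=5
Step 8: on WHITE (3,12): turn R to W, flip to black, move to (3,11). |black|=6
Step 9: on WHITE (3,11): turn R to N, flip to black, move to (2,11). |black|=7
Step 10: on BLACK (2,11): turn L to W, flip to white, move to (2,10). |black|=6
Step 11: on WHITE (2,10): turn R to N, flip to black, move to (1,10). |black|=7
Step 12: on WHITE (1,10): turn R to E, flip to black, move to (1,11). |black|=8
Step 13: on WHITE (1,11): turn R to S, flip to black, move to (2,11). |black|=9
Step 14: on WHITE (2,11): turn R to W, flip to black, move to (2,10). |black|=10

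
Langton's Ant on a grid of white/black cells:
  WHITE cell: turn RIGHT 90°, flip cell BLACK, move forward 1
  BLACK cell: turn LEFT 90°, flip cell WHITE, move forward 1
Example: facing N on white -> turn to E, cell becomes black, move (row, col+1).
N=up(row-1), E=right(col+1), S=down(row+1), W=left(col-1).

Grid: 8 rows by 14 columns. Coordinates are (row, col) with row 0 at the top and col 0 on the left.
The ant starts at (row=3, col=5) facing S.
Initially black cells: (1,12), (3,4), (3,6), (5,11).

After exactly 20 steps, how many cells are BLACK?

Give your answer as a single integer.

Answer: 10

Derivation:
Step 1: on WHITE (3,5): turn R to W, flip to black, move to (3,4). |black|=5
Step 2: on BLACK (3,4): turn L to S, flip to white, move to (4,4). |black|=4
Step 3: on WHITE (4,4): turn R to W, flip to black, move to (4,3). |black|=5
Step 4: on WHITE (4,3): turn R to N, flip to black, move to (3,3). |black|=6
Step 5: on WHITE (3,3): turn R to E, flip to black, move to (3,4). |black|=7
Step 6: on WHITE (3,4): turn R to S, flip to black, move to (4,4). |black|=8
Step 7: on BLACK (4,4): turn L to E, flip to white, move to (4,5). |black|=7
Step 8: on WHITE (4,5): turn R to S, flip to black, move to (5,5). |black|=8
Step 9: on WHITE (5,5): turn R to W, flip to black, move to (5,4). |black|=9
Step 10: on WHITE (5,4): turn R to N, flip to black, move to (4,4). |black|=10
Step 11: on WHITE (4,4): turn R to E, flip to black, move to (4,5). |black|=11
Step 12: on BLACK (4,5): turn L to N, flip to white, move to (3,5). |black|=10
Step 13: on BLACK (3,5): turn L to W, flip to white, move to (3,4). |black|=9
Step 14: on BLACK (3,4): turn L to S, flip to white, move to (4,4). |black|=8
Step 15: on BLACK (4,4): turn L to E, flip to white, move to (4,5). |black|=7
Step 16: on WHITE (4,5): turn R to S, flip to black, move to (5,5). |black|=8
Step 17: on BLACK (5,5): turn L to E, flip to white, move to (5,6). |black|=7
Step 18: on WHITE (5,6): turn R to S, flip to black, move to (6,6). |black|=8
Step 19: on WHITE (6,6): turn R to W, flip to black, move to (6,5). |black|=9
Step 20: on WHITE (6,5): turn R to N, flip to black, move to (5,5). |black|=10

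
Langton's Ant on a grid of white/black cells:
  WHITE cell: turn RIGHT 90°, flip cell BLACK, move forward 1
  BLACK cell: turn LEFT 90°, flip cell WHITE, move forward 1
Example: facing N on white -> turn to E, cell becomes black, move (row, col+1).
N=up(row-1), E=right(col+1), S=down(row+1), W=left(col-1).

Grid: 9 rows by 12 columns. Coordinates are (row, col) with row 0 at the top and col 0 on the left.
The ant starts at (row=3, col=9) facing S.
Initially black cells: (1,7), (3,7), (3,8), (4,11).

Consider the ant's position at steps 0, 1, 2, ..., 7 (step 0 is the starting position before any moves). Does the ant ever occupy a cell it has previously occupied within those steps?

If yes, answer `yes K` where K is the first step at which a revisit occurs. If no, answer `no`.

Step 1: on WHITE (3,9): turn R to W, flip to black, move to (3,8). |black|=5 — new cell
Step 2: on BLACK (3,8): turn L to S, flip to white, move to (4,8). |black|=4 — new cell
Step 3: on WHITE (4,8): turn R to W, flip to black, move to (4,7). |black|=5 — new cell
Step 4: on WHITE (4,7): turn R to N, flip to black, move to (3,7). |black|=6 — new cell
Step 5: on BLACK (3,7): turn L to W, flip to white, move to (3,6). |black|=5 — new cell
Step 6: on WHITE (3,6): turn R to N, flip to black, move to (2,6). |black|=6 — new cell
Step 7: on WHITE (2,6): turn R to E, flip to black, move to (2,7). |black|=7 — new cell
No revisit within 7 steps.

Answer: no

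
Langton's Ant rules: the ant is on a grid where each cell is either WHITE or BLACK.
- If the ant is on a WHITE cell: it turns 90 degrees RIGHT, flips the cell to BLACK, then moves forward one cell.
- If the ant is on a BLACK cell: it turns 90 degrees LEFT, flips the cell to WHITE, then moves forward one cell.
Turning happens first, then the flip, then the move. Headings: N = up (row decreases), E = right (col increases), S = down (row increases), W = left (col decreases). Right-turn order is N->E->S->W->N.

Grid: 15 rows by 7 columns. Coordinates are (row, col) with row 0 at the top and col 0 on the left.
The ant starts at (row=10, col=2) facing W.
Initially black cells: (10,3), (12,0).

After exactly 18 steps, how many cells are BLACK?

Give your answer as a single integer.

Step 1: on WHITE (10,2): turn R to N, flip to black, move to (9,2). |black|=3
Step 2: on WHITE (9,2): turn R to E, flip to black, move to (9,3). |black|=4
Step 3: on WHITE (9,3): turn R to S, flip to black, move to (10,3). |black|=5
Step 4: on BLACK (10,3): turn L to E, flip to white, move to (10,4). |black|=4
Step 5: on WHITE (10,4): turn R to S, flip to black, move to (11,4). |black|=5
Step 6: on WHITE (11,4): turn R to W, flip to black, move to (11,3). |black|=6
Step 7: on WHITE (11,3): turn R to N, flip to black, move to (10,3). |black|=7
Step 8: on WHITE (10,3): turn R to E, flip to black, move to (10,4). |black|=8
Step 9: on BLACK (10,4): turn L to N, flip to white, move to (9,4). |black|=7
Step 10: on WHITE (9,4): turn R to E, flip to black, move to (9,5). |black|=8
Step 11: on WHITE (9,5): turn R to S, flip to black, move to (10,5). |black|=9
Step 12: on WHITE (10,5): turn R to W, flip to black, move to (10,4). |black|=10
Step 13: on WHITE (10,4): turn R to N, flip to black, move to (9,4). |black|=11
Step 14: on BLACK (9,4): turn L to W, flip to white, move to (9,3). |black|=10
Step 15: on BLACK (9,3): turn L to S, flip to white, move to (10,3). |black|=9
Step 16: on BLACK (10,3): turn L to E, flip to white, move to (10,4). |black|=8
Step 17: on BLACK (10,4): turn L to N, flip to white, move to (9,4). |black|=7
Step 18: on WHITE (9,4): turn R to E, flip to black, move to (9,5). |black|=8

Answer: 8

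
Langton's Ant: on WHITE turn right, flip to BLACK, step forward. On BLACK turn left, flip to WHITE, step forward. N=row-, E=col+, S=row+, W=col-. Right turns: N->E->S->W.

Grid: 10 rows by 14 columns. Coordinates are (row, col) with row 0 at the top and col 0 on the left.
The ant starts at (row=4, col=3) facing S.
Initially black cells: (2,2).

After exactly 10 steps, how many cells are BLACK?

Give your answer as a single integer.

Answer: 7

Derivation:
Step 1: on WHITE (4,3): turn R to W, flip to black, move to (4,2). |black|=2
Step 2: on WHITE (4,2): turn R to N, flip to black, move to (3,2). |black|=3
Step 3: on WHITE (3,2): turn R to E, flip to black, move to (3,3). |black|=4
Step 4: on WHITE (3,3): turn R to S, flip to black, move to (4,3). |black|=5
Step 5: on BLACK (4,3): turn L to E, flip to white, move to (4,4). |black|=4
Step 6: on WHITE (4,4): turn R to S, flip to black, move to (5,4). |black|=5
Step 7: on WHITE (5,4): turn R to W, flip to black, move to (5,3). |black|=6
Step 8: on WHITE (5,3): turn R to N, flip to black, move to (4,3). |black|=7
Step 9: on WHITE (4,3): turn R to E, flip to black, move to (4,4). |black|=8
Step 10: on BLACK (4,4): turn L to N, flip to white, move to (3,4). |black|=7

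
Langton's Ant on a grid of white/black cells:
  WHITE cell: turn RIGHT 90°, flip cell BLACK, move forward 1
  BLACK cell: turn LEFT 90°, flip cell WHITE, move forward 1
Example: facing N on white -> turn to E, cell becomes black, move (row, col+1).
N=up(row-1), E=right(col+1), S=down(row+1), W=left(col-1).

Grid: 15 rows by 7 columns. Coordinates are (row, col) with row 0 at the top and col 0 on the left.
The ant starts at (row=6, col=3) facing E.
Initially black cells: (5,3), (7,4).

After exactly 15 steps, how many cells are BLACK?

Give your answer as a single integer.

Answer: 5

Derivation:
Step 1: on WHITE (6,3): turn R to S, flip to black, move to (7,3). |black|=3
Step 2: on WHITE (7,3): turn R to W, flip to black, move to (7,2). |black|=4
Step 3: on WHITE (7,2): turn R to N, flip to black, move to (6,2). |black|=5
Step 4: on WHITE (6,2): turn R to E, flip to black, move to (6,3). |black|=6
Step 5: on BLACK (6,3): turn L to N, flip to white, move to (5,3). |black|=5
Step 6: on BLACK (5,3): turn L to W, flip to white, move to (5,2). |black|=4
Step 7: on WHITE (5,2): turn R to N, flip to black, move to (4,2). |black|=5
Step 8: on WHITE (4,2): turn R to E, flip to black, move to (4,3). |black|=6
Step 9: on WHITE (4,3): turn R to S, flip to black, move to (5,3). |black|=7
Step 10: on WHITE (5,3): turn R to W, flip to black, move to (5,2). |black|=8
Step 11: on BLACK (5,2): turn L to S, flip to white, move to (6,2). |black|=7
Step 12: on BLACK (6,2): turn L to E, flip to white, move to (6,3). |black|=6
Step 13: on WHITE (6,3): turn R to S, flip to black, move to (7,3). |black|=7
Step 14: on BLACK (7,3): turn L to E, flip to white, move to (7,4). |black|=6
Step 15: on BLACK (7,4): turn L to N, flip to white, move to (6,4). |black|=5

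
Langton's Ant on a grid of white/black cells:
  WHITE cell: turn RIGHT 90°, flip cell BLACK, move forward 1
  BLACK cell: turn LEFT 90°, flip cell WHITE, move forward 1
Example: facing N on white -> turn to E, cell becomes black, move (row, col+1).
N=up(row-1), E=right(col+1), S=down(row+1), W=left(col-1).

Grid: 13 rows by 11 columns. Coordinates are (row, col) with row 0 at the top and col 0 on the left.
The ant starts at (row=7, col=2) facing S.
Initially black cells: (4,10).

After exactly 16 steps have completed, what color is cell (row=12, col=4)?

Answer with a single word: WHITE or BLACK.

Step 1: on WHITE (7,2): turn R to W, flip to black, move to (7,1). |black|=2
Step 2: on WHITE (7,1): turn R to N, flip to black, move to (6,1). |black|=3
Step 3: on WHITE (6,1): turn R to E, flip to black, move to (6,2). |black|=4
Step 4: on WHITE (6,2): turn R to S, flip to black, move to (7,2). |black|=5
Step 5: on BLACK (7,2): turn L to E, flip to white, move to (7,3). |black|=4
Step 6: on WHITE (7,3): turn R to S, flip to black, move to (8,3). |black|=5
Step 7: on WHITE (8,3): turn R to W, flip to black, move to (8,2). |black|=6
Step 8: on WHITE (8,2): turn R to N, flip to black, move to (7,2). |black|=7
Step 9: on WHITE (7,2): turn R to E, flip to black, move to (7,3). |black|=8
Step 10: on BLACK (7,3): turn L to N, flip to white, move to (6,3). |black|=7
Step 11: on WHITE (6,3): turn R to E, flip to black, move to (6,4). |black|=8
Step 12: on WHITE (6,4): turn R to S, flip to black, move to (7,4). |black|=9
Step 13: on WHITE (7,4): turn R to W, flip to black, move to (7,3). |black|=10
Step 14: on WHITE (7,3): turn R to N, flip to black, move to (6,3). |black|=11
Step 15: on BLACK (6,3): turn L to W, flip to white, move to (6,2). |black|=10
Step 16: on BLACK (6,2): turn L to S, flip to white, move to (7,2). |black|=9

Answer: WHITE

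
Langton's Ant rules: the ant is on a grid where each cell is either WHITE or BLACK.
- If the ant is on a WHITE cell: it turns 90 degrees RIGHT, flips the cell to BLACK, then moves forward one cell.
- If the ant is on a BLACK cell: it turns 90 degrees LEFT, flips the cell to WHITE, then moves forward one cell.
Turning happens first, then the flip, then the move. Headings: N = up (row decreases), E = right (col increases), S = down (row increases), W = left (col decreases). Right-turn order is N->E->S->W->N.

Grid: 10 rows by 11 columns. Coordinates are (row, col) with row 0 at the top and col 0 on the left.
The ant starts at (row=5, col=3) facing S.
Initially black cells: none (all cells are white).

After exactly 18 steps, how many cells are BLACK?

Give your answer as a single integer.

Answer: 6

Derivation:
Step 1: on WHITE (5,3): turn R to W, flip to black, move to (5,2). |black|=1
Step 2: on WHITE (5,2): turn R to N, flip to black, move to (4,2). |black|=2
Step 3: on WHITE (4,2): turn R to E, flip to black, move to (4,3). |black|=3
Step 4: on WHITE (4,3): turn R to S, flip to black, move to (5,3). |black|=4
Step 5: on BLACK (5,3): turn L to E, flip to white, move to (5,4). |black|=3
Step 6: on WHITE (5,4): turn R to S, flip to black, move to (6,4). |black|=4
Step 7: on WHITE (6,4): turn R to W, flip to black, move to (6,3). |black|=5
Step 8: on WHITE (6,3): turn R to N, flip to black, move to (5,3). |black|=6
Step 9: on WHITE (5,3): turn R to E, flip to black, move to (5,4). |black|=7
Step 10: on BLACK (5,4): turn L to N, flip to white, move to (4,4). |black|=6
Step 11: on WHITE (4,4): turn R to E, flip to black, move to (4,5). |black|=7
Step 12: on WHITE (4,5): turn R to S, flip to black, move to (5,5). |black|=8
Step 13: on WHITE (5,5): turn R to W, flip to black, move to (5,4). |black|=9
Step 14: on WHITE (5,4): turn R to N, flip to black, move to (4,4). |black|=10
Step 15: on BLACK (4,4): turn L to W, flip to white, move to (4,3). |black|=9
Step 16: on BLACK (4,3): turn L to S, flip to white, move to (5,3). |black|=8
Step 17: on BLACK (5,3): turn L to E, flip to white, move to (5,4). |black|=7
Step 18: on BLACK (5,4): turn L to N, flip to white, move to (4,4). |black|=6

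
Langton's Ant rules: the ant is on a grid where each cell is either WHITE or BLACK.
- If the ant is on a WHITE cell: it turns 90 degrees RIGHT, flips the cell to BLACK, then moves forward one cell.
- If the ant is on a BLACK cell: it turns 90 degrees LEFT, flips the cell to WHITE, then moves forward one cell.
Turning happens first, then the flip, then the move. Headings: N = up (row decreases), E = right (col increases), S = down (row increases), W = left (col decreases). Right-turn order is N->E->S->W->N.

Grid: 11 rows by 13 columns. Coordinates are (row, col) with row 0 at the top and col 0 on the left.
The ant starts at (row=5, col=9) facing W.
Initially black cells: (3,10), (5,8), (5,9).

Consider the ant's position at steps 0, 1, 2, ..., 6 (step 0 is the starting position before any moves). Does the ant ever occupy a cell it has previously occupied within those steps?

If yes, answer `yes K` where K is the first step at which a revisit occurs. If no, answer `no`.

Step 1: on BLACK (5,9): turn L to S, flip to white, move to (6,9). |black|=2 — new cell
Step 2: on WHITE (6,9): turn R to W, flip to black, move to (6,8). |black|=3 — new cell
Step 3: on WHITE (6,8): turn R to N, flip to black, move to (5,8). |black|=4 — new cell
Step 4: on BLACK (5,8): turn L to W, flip to white, move to (5,7). |black|=3 — new cell
Step 5: on WHITE (5,7): turn R to N, flip to black, move to (4,7). |black|=4 — new cell
Step 6: on WHITE (4,7): turn R to E, flip to black, move to (4,8). |black|=5 — new cell
No revisit within 6 steps.

Answer: no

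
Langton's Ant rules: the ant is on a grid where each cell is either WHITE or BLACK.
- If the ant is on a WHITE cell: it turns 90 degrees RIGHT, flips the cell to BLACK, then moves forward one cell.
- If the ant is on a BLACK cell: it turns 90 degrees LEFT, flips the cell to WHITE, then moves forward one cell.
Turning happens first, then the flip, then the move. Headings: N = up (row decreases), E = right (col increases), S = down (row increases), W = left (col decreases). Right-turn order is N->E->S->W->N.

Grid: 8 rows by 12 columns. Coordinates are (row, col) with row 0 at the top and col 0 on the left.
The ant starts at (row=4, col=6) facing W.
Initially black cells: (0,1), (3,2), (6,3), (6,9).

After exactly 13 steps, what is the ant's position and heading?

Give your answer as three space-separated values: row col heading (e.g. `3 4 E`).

Step 1: on WHITE (4,6): turn R to N, flip to black, move to (3,6). |black|=5
Step 2: on WHITE (3,6): turn R to E, flip to black, move to (3,7). |black|=6
Step 3: on WHITE (3,7): turn R to S, flip to black, move to (4,7). |black|=7
Step 4: on WHITE (4,7): turn R to W, flip to black, move to (4,6). |black|=8
Step 5: on BLACK (4,6): turn L to S, flip to white, move to (5,6). |black|=7
Step 6: on WHITE (5,6): turn R to W, flip to black, move to (5,5). |black|=8
Step 7: on WHITE (5,5): turn R to N, flip to black, move to (4,5). |black|=9
Step 8: on WHITE (4,5): turn R to E, flip to black, move to (4,6). |black|=10
Step 9: on WHITE (4,6): turn R to S, flip to black, move to (5,6). |black|=11
Step 10: on BLACK (5,6): turn L to E, flip to white, move to (5,7). |black|=10
Step 11: on WHITE (5,7): turn R to S, flip to black, move to (6,7). |black|=11
Step 12: on WHITE (6,7): turn R to W, flip to black, move to (6,6). |black|=12
Step 13: on WHITE (6,6): turn R to N, flip to black, move to (5,6). |black|=13

Answer: 5 6 N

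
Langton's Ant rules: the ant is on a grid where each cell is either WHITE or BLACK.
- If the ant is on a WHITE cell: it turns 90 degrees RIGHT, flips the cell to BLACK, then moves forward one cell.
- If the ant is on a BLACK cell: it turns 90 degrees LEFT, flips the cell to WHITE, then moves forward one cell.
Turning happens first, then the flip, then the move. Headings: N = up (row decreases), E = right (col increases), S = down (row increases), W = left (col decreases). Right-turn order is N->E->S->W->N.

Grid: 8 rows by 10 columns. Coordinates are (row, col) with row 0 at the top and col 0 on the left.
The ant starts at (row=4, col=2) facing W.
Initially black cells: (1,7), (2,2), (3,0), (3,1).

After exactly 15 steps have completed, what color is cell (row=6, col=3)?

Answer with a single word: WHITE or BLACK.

Step 1: on WHITE (4,2): turn R to N, flip to black, move to (3,2). |black|=5
Step 2: on WHITE (3,2): turn R to E, flip to black, move to (3,3). |black|=6
Step 3: on WHITE (3,3): turn R to S, flip to black, move to (4,3). |black|=7
Step 4: on WHITE (4,3): turn R to W, flip to black, move to (4,2). |black|=8
Step 5: on BLACK (4,2): turn L to S, flip to white, move to (5,2). |black|=7
Step 6: on WHITE (5,2): turn R to W, flip to black, move to (5,1). |black|=8
Step 7: on WHITE (5,1): turn R to N, flip to black, move to (4,1). |black|=9
Step 8: on WHITE (4,1): turn R to E, flip to black, move to (4,2). |black|=10
Step 9: on WHITE (4,2): turn R to S, flip to black, move to (5,2). |black|=11
Step 10: on BLACK (5,2): turn L to E, flip to white, move to (5,3). |black|=10
Step 11: on WHITE (5,3): turn R to S, flip to black, move to (6,3). |black|=11
Step 12: on WHITE (6,3): turn R to W, flip to black, move to (6,2). |black|=12
Step 13: on WHITE (6,2): turn R to N, flip to black, move to (5,2). |black|=13
Step 14: on WHITE (5,2): turn R to E, flip to black, move to (5,3). |black|=14
Step 15: on BLACK (5,3): turn L to N, flip to white, move to (4,3). |black|=13

Answer: BLACK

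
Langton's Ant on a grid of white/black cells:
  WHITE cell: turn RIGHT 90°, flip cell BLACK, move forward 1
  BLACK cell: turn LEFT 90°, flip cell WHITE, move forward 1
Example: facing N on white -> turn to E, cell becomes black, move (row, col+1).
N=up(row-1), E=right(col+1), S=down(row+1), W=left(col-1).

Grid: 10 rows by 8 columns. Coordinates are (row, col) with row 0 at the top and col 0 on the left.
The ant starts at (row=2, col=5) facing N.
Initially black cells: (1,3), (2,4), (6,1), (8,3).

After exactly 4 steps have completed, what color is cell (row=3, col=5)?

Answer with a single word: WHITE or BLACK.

Step 1: on WHITE (2,5): turn R to E, flip to black, move to (2,6). |black|=5
Step 2: on WHITE (2,6): turn R to S, flip to black, move to (3,6). |black|=6
Step 3: on WHITE (3,6): turn R to W, flip to black, move to (3,5). |black|=7
Step 4: on WHITE (3,5): turn R to N, flip to black, move to (2,5). |black|=8

Answer: BLACK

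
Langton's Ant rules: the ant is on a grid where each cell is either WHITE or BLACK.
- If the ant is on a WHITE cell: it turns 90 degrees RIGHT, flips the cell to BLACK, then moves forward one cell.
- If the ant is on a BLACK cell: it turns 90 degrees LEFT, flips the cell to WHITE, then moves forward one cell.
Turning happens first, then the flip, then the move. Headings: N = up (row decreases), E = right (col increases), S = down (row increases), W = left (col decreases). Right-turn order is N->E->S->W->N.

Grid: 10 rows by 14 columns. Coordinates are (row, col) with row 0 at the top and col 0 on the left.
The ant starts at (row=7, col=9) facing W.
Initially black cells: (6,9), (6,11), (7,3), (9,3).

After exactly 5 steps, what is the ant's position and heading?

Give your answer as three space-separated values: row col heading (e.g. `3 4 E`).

Answer: 6 9 S

Derivation:
Step 1: on WHITE (7,9): turn R to N, flip to black, move to (6,9). |black|=5
Step 2: on BLACK (6,9): turn L to W, flip to white, move to (6,8). |black|=4
Step 3: on WHITE (6,8): turn R to N, flip to black, move to (5,8). |black|=5
Step 4: on WHITE (5,8): turn R to E, flip to black, move to (5,9). |black|=6
Step 5: on WHITE (5,9): turn R to S, flip to black, move to (6,9). |black|=7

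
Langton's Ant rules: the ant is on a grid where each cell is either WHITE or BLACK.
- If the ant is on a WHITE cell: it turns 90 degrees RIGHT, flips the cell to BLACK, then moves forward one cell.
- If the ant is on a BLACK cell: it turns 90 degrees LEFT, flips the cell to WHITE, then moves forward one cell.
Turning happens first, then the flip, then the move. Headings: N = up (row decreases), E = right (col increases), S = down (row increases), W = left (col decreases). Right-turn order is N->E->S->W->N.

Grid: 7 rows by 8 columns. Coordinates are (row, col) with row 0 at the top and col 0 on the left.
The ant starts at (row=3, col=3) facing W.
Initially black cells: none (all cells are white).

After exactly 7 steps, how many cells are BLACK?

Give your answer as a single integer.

Answer: 5

Derivation:
Step 1: on WHITE (3,3): turn R to N, flip to black, move to (2,3). |black|=1
Step 2: on WHITE (2,3): turn R to E, flip to black, move to (2,4). |black|=2
Step 3: on WHITE (2,4): turn R to S, flip to black, move to (3,4). |black|=3
Step 4: on WHITE (3,4): turn R to W, flip to black, move to (3,3). |black|=4
Step 5: on BLACK (3,3): turn L to S, flip to white, move to (4,3). |black|=3
Step 6: on WHITE (4,3): turn R to W, flip to black, move to (4,2). |black|=4
Step 7: on WHITE (4,2): turn R to N, flip to black, move to (3,2). |black|=5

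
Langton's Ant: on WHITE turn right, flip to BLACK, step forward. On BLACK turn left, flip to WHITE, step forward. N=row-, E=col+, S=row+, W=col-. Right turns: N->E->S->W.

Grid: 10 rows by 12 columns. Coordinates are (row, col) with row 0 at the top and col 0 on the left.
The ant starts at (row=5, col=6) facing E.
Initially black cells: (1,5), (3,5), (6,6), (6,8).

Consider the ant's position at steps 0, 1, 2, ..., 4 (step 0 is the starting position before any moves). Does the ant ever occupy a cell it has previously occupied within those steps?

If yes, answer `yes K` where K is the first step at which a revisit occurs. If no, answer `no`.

Answer: no

Derivation:
Step 1: on WHITE (5,6): turn R to S, flip to black, move to (6,6). |black|=5 — new cell
Step 2: on BLACK (6,6): turn L to E, flip to white, move to (6,7). |black|=4 — new cell
Step 3: on WHITE (6,7): turn R to S, flip to black, move to (7,7). |black|=5 — new cell
Step 4: on WHITE (7,7): turn R to W, flip to black, move to (7,6). |black|=6 — new cell
No revisit within 4 steps.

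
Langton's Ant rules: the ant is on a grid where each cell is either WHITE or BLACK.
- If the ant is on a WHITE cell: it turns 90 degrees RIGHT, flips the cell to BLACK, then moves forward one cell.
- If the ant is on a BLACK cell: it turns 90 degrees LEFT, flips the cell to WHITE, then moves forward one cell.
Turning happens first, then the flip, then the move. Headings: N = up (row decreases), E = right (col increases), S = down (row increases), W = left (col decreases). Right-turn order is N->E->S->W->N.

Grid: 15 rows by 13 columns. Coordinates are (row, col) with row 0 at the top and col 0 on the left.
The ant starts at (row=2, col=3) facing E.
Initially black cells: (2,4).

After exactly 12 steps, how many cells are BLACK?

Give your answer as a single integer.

Step 1: on WHITE (2,3): turn R to S, flip to black, move to (3,3). |black|=2
Step 2: on WHITE (3,3): turn R to W, flip to black, move to (3,2). |black|=3
Step 3: on WHITE (3,2): turn R to N, flip to black, move to (2,2). |black|=4
Step 4: on WHITE (2,2): turn R to E, flip to black, move to (2,3). |black|=5
Step 5: on BLACK (2,3): turn L to N, flip to white, move to (1,3). |black|=4
Step 6: on WHITE (1,3): turn R to E, flip to black, move to (1,4). |black|=5
Step 7: on WHITE (1,4): turn R to S, flip to black, move to (2,4). |black|=6
Step 8: on BLACK (2,4): turn L to E, flip to white, move to (2,5). |black|=5
Step 9: on WHITE (2,5): turn R to S, flip to black, move to (3,5). |black|=6
Step 10: on WHITE (3,5): turn R to W, flip to black, move to (3,4). |black|=7
Step 11: on WHITE (3,4): turn R to N, flip to black, move to (2,4). |black|=8
Step 12: on WHITE (2,4): turn R to E, flip to black, move to (2,5). |black|=9

Answer: 9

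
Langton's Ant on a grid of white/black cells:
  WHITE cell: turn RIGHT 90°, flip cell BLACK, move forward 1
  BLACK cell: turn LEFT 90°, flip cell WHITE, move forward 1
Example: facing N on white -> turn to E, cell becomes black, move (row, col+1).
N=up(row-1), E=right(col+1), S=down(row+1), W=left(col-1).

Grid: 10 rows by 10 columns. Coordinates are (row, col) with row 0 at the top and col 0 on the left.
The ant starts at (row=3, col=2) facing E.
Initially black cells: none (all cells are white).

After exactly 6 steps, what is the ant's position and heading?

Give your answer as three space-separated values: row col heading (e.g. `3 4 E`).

Step 1: on WHITE (3,2): turn R to S, flip to black, move to (4,2). |black|=1
Step 2: on WHITE (4,2): turn R to W, flip to black, move to (4,1). |black|=2
Step 3: on WHITE (4,1): turn R to N, flip to black, move to (3,1). |black|=3
Step 4: on WHITE (3,1): turn R to E, flip to black, move to (3,2). |black|=4
Step 5: on BLACK (3,2): turn L to N, flip to white, move to (2,2). |black|=3
Step 6: on WHITE (2,2): turn R to E, flip to black, move to (2,3). |black|=4

Answer: 2 3 E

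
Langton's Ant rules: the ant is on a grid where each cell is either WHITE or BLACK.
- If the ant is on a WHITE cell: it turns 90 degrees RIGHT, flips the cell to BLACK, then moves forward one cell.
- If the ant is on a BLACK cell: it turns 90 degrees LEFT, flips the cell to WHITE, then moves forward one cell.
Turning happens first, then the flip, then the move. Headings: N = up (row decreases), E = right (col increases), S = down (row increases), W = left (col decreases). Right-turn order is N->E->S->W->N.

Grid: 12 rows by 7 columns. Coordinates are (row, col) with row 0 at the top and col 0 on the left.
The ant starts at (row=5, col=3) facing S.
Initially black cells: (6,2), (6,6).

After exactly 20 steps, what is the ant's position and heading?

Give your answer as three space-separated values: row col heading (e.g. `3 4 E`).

Answer: 3 5 N

Derivation:
Step 1: on WHITE (5,3): turn R to W, flip to black, move to (5,2). |black|=3
Step 2: on WHITE (5,2): turn R to N, flip to black, move to (4,2). |black|=4
Step 3: on WHITE (4,2): turn R to E, flip to black, move to (4,3). |black|=5
Step 4: on WHITE (4,3): turn R to S, flip to black, move to (5,3). |black|=6
Step 5: on BLACK (5,3): turn L to E, flip to white, move to (5,4). |black|=5
Step 6: on WHITE (5,4): turn R to S, flip to black, move to (6,4). |black|=6
Step 7: on WHITE (6,4): turn R to W, flip to black, move to (6,3). |black|=7
Step 8: on WHITE (6,3): turn R to N, flip to black, move to (5,3). |black|=8
Step 9: on WHITE (5,3): turn R to E, flip to black, move to (5,4). |black|=9
Step 10: on BLACK (5,4): turn L to N, flip to white, move to (4,4). |black|=8
Step 11: on WHITE (4,4): turn R to E, flip to black, move to (4,5). |black|=9
Step 12: on WHITE (4,5): turn R to S, flip to black, move to (5,5). |black|=10
Step 13: on WHITE (5,5): turn R to W, flip to black, move to (5,4). |black|=11
Step 14: on WHITE (5,4): turn R to N, flip to black, move to (4,4). |black|=12
Step 15: on BLACK (4,4): turn L to W, flip to white, move to (4,3). |black|=11
Step 16: on BLACK (4,3): turn L to S, flip to white, move to (5,3). |black|=10
Step 17: on BLACK (5,3): turn L to E, flip to white, move to (5,4). |black|=9
Step 18: on BLACK (5,4): turn L to N, flip to white, move to (4,4). |black|=8
Step 19: on WHITE (4,4): turn R to E, flip to black, move to (4,5). |black|=9
Step 20: on BLACK (4,5): turn L to N, flip to white, move to (3,5). |black|=8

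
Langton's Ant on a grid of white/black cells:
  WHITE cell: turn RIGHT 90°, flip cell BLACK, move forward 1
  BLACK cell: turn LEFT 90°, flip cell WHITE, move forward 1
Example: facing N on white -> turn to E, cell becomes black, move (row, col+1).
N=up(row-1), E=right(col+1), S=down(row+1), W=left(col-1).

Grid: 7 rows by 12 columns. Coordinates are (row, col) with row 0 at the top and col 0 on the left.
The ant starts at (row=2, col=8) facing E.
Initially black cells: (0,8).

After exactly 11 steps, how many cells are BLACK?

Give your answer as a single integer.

Step 1: on WHITE (2,8): turn R to S, flip to black, move to (3,8). |black|=2
Step 2: on WHITE (3,8): turn R to W, flip to black, move to (3,7). |black|=3
Step 3: on WHITE (3,7): turn R to N, flip to black, move to (2,7). |black|=4
Step 4: on WHITE (2,7): turn R to E, flip to black, move to (2,8). |black|=5
Step 5: on BLACK (2,8): turn L to N, flip to white, move to (1,8). |black|=4
Step 6: on WHITE (1,8): turn R to E, flip to black, move to (1,9). |black|=5
Step 7: on WHITE (1,9): turn R to S, flip to black, move to (2,9). |black|=6
Step 8: on WHITE (2,9): turn R to W, flip to black, move to (2,8). |black|=7
Step 9: on WHITE (2,8): turn R to N, flip to black, move to (1,8). |black|=8
Step 10: on BLACK (1,8): turn L to W, flip to white, move to (1,7). |black|=7
Step 11: on WHITE (1,7): turn R to N, flip to black, move to (0,7). |black|=8

Answer: 8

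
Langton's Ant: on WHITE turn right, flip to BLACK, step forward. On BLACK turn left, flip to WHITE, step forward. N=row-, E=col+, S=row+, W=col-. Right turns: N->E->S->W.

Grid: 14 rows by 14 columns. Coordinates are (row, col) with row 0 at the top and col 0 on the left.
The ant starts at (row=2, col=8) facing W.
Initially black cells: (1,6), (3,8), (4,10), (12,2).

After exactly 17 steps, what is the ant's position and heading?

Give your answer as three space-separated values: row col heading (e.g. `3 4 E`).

Answer: 1 8 S

Derivation:
Step 1: on WHITE (2,8): turn R to N, flip to black, move to (1,8). |black|=5
Step 2: on WHITE (1,8): turn R to E, flip to black, move to (1,9). |black|=6
Step 3: on WHITE (1,9): turn R to S, flip to black, move to (2,9). |black|=7
Step 4: on WHITE (2,9): turn R to W, flip to black, move to (2,8). |black|=8
Step 5: on BLACK (2,8): turn L to S, flip to white, move to (3,8). |black|=7
Step 6: on BLACK (3,8): turn L to E, flip to white, move to (3,9). |black|=6
Step 7: on WHITE (3,9): turn R to S, flip to black, move to (4,9). |black|=7
Step 8: on WHITE (4,9): turn R to W, flip to black, move to (4,8). |black|=8
Step 9: on WHITE (4,8): turn R to N, flip to black, move to (3,8). |black|=9
Step 10: on WHITE (3,8): turn R to E, flip to black, move to (3,9). |black|=10
Step 11: on BLACK (3,9): turn L to N, flip to white, move to (2,9). |black|=9
Step 12: on BLACK (2,9): turn L to W, flip to white, move to (2,8). |black|=8
Step 13: on WHITE (2,8): turn R to N, flip to black, move to (1,8). |black|=9
Step 14: on BLACK (1,8): turn L to W, flip to white, move to (1,7). |black|=8
Step 15: on WHITE (1,7): turn R to N, flip to black, move to (0,7). |black|=9
Step 16: on WHITE (0,7): turn R to E, flip to black, move to (0,8). |black|=10
Step 17: on WHITE (0,8): turn R to S, flip to black, move to (1,8). |black|=11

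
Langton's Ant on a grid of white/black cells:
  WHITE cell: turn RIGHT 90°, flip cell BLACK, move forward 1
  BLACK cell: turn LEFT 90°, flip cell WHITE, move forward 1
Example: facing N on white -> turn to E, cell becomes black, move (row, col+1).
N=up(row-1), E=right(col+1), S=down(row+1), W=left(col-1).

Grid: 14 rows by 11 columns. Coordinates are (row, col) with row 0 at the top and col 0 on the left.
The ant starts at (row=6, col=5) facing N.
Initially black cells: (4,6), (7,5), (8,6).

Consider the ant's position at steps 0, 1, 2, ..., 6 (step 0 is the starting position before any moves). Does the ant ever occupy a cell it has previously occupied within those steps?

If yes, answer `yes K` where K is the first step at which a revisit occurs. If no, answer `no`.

Step 1: on WHITE (6,5): turn R to E, flip to black, move to (6,6). |black|=4 — new cell
Step 2: on WHITE (6,6): turn R to S, flip to black, move to (7,6). |black|=5 — new cell
Step 3: on WHITE (7,6): turn R to W, flip to black, move to (7,5). |black|=6 — new cell
Step 4: on BLACK (7,5): turn L to S, flip to white, move to (8,5). |black|=5 — new cell
Step 5: on WHITE (8,5): turn R to W, flip to black, move to (8,4). |black|=6 — new cell
Step 6: on WHITE (8,4): turn R to N, flip to black, move to (7,4). |black|=7 — new cell
No revisit within 6 steps.

Answer: no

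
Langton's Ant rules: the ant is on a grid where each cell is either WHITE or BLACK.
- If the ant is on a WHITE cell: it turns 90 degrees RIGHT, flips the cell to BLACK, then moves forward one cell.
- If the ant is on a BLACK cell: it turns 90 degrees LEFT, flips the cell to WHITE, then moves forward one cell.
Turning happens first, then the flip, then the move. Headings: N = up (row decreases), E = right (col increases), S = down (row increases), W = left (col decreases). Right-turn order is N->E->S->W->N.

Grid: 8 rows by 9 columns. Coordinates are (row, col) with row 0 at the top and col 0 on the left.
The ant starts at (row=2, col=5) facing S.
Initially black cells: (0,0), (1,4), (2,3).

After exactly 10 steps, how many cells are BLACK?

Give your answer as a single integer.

Answer: 5

Derivation:
Step 1: on WHITE (2,5): turn R to W, flip to black, move to (2,4). |black|=4
Step 2: on WHITE (2,4): turn R to N, flip to black, move to (1,4). |black|=5
Step 3: on BLACK (1,4): turn L to W, flip to white, move to (1,3). |black|=4
Step 4: on WHITE (1,3): turn R to N, flip to black, move to (0,3). |black|=5
Step 5: on WHITE (0,3): turn R to E, flip to black, move to (0,4). |black|=6
Step 6: on WHITE (0,4): turn R to S, flip to black, move to (1,4). |black|=7
Step 7: on WHITE (1,4): turn R to W, flip to black, move to (1,3). |black|=8
Step 8: on BLACK (1,3): turn L to S, flip to white, move to (2,3). |black|=7
Step 9: on BLACK (2,3): turn L to E, flip to white, move to (2,4). |black|=6
Step 10: on BLACK (2,4): turn L to N, flip to white, move to (1,4). |black|=5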